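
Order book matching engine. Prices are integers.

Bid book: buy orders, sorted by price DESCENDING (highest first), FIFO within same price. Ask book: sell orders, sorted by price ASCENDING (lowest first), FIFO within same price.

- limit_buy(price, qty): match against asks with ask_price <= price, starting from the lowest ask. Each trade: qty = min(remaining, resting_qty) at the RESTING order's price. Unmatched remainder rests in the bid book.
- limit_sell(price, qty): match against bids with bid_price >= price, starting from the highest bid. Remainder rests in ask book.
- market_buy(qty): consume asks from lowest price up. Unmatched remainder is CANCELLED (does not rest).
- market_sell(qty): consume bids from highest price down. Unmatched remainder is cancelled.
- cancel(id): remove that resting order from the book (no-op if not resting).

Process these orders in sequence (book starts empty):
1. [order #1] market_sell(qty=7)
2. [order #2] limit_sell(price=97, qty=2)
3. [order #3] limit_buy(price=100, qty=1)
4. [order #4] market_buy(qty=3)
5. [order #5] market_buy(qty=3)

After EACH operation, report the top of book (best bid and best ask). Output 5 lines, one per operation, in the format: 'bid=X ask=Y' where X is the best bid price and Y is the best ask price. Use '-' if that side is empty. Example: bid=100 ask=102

Answer: bid=- ask=-
bid=- ask=97
bid=- ask=97
bid=- ask=-
bid=- ask=-

Derivation:
After op 1 [order #1] market_sell(qty=7): fills=none; bids=[-] asks=[-]
After op 2 [order #2] limit_sell(price=97, qty=2): fills=none; bids=[-] asks=[#2:2@97]
After op 3 [order #3] limit_buy(price=100, qty=1): fills=#3x#2:1@97; bids=[-] asks=[#2:1@97]
After op 4 [order #4] market_buy(qty=3): fills=#4x#2:1@97; bids=[-] asks=[-]
After op 5 [order #5] market_buy(qty=3): fills=none; bids=[-] asks=[-]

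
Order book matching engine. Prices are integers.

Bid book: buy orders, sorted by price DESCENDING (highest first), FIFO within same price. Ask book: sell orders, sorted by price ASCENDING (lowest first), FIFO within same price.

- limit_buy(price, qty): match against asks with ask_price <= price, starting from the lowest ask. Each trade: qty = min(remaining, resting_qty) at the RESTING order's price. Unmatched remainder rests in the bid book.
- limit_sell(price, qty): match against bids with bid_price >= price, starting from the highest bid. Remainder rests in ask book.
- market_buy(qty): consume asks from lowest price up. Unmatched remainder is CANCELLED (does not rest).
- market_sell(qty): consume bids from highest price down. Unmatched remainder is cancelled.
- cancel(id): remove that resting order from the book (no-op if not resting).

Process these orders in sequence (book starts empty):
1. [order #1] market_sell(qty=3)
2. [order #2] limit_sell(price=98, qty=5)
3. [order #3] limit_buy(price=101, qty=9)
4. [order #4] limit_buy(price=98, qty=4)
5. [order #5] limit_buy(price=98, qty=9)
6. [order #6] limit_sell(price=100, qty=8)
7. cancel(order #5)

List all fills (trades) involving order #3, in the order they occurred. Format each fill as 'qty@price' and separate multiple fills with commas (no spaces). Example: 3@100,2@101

Answer: 5@98,4@101

Derivation:
After op 1 [order #1] market_sell(qty=3): fills=none; bids=[-] asks=[-]
After op 2 [order #2] limit_sell(price=98, qty=5): fills=none; bids=[-] asks=[#2:5@98]
After op 3 [order #3] limit_buy(price=101, qty=9): fills=#3x#2:5@98; bids=[#3:4@101] asks=[-]
After op 4 [order #4] limit_buy(price=98, qty=4): fills=none; bids=[#3:4@101 #4:4@98] asks=[-]
After op 5 [order #5] limit_buy(price=98, qty=9): fills=none; bids=[#3:4@101 #4:4@98 #5:9@98] asks=[-]
After op 6 [order #6] limit_sell(price=100, qty=8): fills=#3x#6:4@101; bids=[#4:4@98 #5:9@98] asks=[#6:4@100]
After op 7 cancel(order #5): fills=none; bids=[#4:4@98] asks=[#6:4@100]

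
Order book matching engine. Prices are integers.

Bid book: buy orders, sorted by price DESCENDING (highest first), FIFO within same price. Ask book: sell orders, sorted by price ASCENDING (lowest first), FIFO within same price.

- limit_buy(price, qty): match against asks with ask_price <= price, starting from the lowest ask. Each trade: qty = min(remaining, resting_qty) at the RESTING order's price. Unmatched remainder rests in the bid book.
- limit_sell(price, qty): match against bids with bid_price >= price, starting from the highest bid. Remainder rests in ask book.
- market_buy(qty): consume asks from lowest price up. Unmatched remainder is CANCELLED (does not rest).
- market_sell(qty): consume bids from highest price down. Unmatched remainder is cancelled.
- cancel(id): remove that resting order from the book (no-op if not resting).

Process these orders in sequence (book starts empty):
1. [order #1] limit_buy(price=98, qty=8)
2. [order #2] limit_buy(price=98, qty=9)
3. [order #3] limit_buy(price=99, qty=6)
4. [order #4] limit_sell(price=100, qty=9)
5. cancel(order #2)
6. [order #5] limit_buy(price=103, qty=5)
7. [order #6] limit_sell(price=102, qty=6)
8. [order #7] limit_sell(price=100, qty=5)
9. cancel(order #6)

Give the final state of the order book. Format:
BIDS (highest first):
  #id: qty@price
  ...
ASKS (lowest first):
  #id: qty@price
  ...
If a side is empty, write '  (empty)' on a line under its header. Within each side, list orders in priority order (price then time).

After op 1 [order #1] limit_buy(price=98, qty=8): fills=none; bids=[#1:8@98] asks=[-]
After op 2 [order #2] limit_buy(price=98, qty=9): fills=none; bids=[#1:8@98 #2:9@98] asks=[-]
After op 3 [order #3] limit_buy(price=99, qty=6): fills=none; bids=[#3:6@99 #1:8@98 #2:9@98] asks=[-]
After op 4 [order #4] limit_sell(price=100, qty=9): fills=none; bids=[#3:6@99 #1:8@98 #2:9@98] asks=[#4:9@100]
After op 5 cancel(order #2): fills=none; bids=[#3:6@99 #1:8@98] asks=[#4:9@100]
After op 6 [order #5] limit_buy(price=103, qty=5): fills=#5x#4:5@100; bids=[#3:6@99 #1:8@98] asks=[#4:4@100]
After op 7 [order #6] limit_sell(price=102, qty=6): fills=none; bids=[#3:6@99 #1:8@98] asks=[#4:4@100 #6:6@102]
After op 8 [order #7] limit_sell(price=100, qty=5): fills=none; bids=[#3:6@99 #1:8@98] asks=[#4:4@100 #7:5@100 #6:6@102]
After op 9 cancel(order #6): fills=none; bids=[#3:6@99 #1:8@98] asks=[#4:4@100 #7:5@100]

Answer: BIDS (highest first):
  #3: 6@99
  #1: 8@98
ASKS (lowest first):
  #4: 4@100
  #7: 5@100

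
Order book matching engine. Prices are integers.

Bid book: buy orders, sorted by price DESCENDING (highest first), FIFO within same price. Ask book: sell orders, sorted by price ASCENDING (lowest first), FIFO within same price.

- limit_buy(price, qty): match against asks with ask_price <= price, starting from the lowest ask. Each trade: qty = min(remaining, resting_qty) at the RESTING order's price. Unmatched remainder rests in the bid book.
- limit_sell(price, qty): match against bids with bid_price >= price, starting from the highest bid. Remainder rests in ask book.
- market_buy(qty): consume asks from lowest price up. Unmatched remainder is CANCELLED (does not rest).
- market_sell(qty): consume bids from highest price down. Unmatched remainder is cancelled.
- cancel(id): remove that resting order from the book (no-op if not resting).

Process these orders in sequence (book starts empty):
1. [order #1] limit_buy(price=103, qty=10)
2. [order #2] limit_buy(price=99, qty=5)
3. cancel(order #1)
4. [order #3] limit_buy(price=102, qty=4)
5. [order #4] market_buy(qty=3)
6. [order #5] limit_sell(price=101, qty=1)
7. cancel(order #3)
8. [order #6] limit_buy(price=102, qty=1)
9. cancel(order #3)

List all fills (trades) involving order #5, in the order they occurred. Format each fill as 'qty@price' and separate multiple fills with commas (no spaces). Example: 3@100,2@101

Answer: 1@102

Derivation:
After op 1 [order #1] limit_buy(price=103, qty=10): fills=none; bids=[#1:10@103] asks=[-]
After op 2 [order #2] limit_buy(price=99, qty=5): fills=none; bids=[#1:10@103 #2:5@99] asks=[-]
After op 3 cancel(order #1): fills=none; bids=[#2:5@99] asks=[-]
After op 4 [order #3] limit_buy(price=102, qty=4): fills=none; bids=[#3:4@102 #2:5@99] asks=[-]
After op 5 [order #4] market_buy(qty=3): fills=none; bids=[#3:4@102 #2:5@99] asks=[-]
After op 6 [order #5] limit_sell(price=101, qty=1): fills=#3x#5:1@102; bids=[#3:3@102 #2:5@99] asks=[-]
After op 7 cancel(order #3): fills=none; bids=[#2:5@99] asks=[-]
After op 8 [order #6] limit_buy(price=102, qty=1): fills=none; bids=[#6:1@102 #2:5@99] asks=[-]
After op 9 cancel(order #3): fills=none; bids=[#6:1@102 #2:5@99] asks=[-]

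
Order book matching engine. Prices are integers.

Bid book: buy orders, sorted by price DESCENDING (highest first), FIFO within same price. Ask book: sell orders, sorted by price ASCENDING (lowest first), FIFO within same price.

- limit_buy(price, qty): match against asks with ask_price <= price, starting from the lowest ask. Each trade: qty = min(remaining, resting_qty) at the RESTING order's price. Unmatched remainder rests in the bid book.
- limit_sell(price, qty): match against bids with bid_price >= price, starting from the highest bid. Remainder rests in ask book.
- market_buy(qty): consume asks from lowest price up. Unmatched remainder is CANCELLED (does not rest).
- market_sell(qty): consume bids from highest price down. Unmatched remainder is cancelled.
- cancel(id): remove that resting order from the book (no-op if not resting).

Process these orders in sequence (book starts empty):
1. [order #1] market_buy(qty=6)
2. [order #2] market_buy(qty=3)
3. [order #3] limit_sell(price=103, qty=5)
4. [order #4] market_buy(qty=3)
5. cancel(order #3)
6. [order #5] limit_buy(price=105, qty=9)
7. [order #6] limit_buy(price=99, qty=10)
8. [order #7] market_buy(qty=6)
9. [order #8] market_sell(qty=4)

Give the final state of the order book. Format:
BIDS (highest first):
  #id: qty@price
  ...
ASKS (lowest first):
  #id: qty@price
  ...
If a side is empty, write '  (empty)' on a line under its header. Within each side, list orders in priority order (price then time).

After op 1 [order #1] market_buy(qty=6): fills=none; bids=[-] asks=[-]
After op 2 [order #2] market_buy(qty=3): fills=none; bids=[-] asks=[-]
After op 3 [order #3] limit_sell(price=103, qty=5): fills=none; bids=[-] asks=[#3:5@103]
After op 4 [order #4] market_buy(qty=3): fills=#4x#3:3@103; bids=[-] asks=[#3:2@103]
After op 5 cancel(order #3): fills=none; bids=[-] asks=[-]
After op 6 [order #5] limit_buy(price=105, qty=9): fills=none; bids=[#5:9@105] asks=[-]
After op 7 [order #6] limit_buy(price=99, qty=10): fills=none; bids=[#5:9@105 #6:10@99] asks=[-]
After op 8 [order #7] market_buy(qty=6): fills=none; bids=[#5:9@105 #6:10@99] asks=[-]
After op 9 [order #8] market_sell(qty=4): fills=#5x#8:4@105; bids=[#5:5@105 #6:10@99] asks=[-]

Answer: BIDS (highest first):
  #5: 5@105
  #6: 10@99
ASKS (lowest first):
  (empty)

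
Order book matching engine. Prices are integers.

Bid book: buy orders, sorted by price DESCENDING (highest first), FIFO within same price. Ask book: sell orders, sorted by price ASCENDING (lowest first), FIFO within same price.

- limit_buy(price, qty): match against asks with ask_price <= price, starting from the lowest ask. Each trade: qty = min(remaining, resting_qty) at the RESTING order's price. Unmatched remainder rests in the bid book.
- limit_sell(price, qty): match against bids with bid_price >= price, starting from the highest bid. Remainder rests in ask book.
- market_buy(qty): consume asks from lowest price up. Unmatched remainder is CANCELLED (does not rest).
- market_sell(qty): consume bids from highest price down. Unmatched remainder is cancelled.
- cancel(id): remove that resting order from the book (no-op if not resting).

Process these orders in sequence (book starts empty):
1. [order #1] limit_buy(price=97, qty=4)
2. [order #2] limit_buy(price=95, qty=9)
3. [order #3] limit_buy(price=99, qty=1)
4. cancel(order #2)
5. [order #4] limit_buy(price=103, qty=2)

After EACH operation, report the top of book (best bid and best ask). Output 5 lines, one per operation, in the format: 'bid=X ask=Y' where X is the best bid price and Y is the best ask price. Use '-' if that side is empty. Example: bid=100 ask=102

After op 1 [order #1] limit_buy(price=97, qty=4): fills=none; bids=[#1:4@97] asks=[-]
After op 2 [order #2] limit_buy(price=95, qty=9): fills=none; bids=[#1:4@97 #2:9@95] asks=[-]
After op 3 [order #3] limit_buy(price=99, qty=1): fills=none; bids=[#3:1@99 #1:4@97 #2:9@95] asks=[-]
After op 4 cancel(order #2): fills=none; bids=[#3:1@99 #1:4@97] asks=[-]
After op 5 [order #4] limit_buy(price=103, qty=2): fills=none; bids=[#4:2@103 #3:1@99 #1:4@97] asks=[-]

Answer: bid=97 ask=-
bid=97 ask=-
bid=99 ask=-
bid=99 ask=-
bid=103 ask=-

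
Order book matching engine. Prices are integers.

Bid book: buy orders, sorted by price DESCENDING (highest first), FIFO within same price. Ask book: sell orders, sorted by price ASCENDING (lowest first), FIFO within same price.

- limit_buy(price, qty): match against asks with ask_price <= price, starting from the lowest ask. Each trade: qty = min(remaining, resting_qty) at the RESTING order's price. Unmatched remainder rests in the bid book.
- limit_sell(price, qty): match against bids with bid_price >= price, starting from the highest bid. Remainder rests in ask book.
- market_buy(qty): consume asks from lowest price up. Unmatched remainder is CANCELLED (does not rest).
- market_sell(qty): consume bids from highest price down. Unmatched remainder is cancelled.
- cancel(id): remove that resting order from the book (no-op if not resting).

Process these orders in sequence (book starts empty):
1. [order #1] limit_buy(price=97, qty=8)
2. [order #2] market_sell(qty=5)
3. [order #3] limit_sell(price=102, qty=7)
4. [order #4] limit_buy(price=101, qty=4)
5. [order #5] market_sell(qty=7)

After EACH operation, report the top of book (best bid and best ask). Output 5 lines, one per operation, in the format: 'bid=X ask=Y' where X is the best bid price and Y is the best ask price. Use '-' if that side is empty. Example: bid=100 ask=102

After op 1 [order #1] limit_buy(price=97, qty=8): fills=none; bids=[#1:8@97] asks=[-]
After op 2 [order #2] market_sell(qty=5): fills=#1x#2:5@97; bids=[#1:3@97] asks=[-]
After op 3 [order #3] limit_sell(price=102, qty=7): fills=none; bids=[#1:3@97] asks=[#3:7@102]
After op 4 [order #4] limit_buy(price=101, qty=4): fills=none; bids=[#4:4@101 #1:3@97] asks=[#3:7@102]
After op 5 [order #5] market_sell(qty=7): fills=#4x#5:4@101 #1x#5:3@97; bids=[-] asks=[#3:7@102]

Answer: bid=97 ask=-
bid=97 ask=-
bid=97 ask=102
bid=101 ask=102
bid=- ask=102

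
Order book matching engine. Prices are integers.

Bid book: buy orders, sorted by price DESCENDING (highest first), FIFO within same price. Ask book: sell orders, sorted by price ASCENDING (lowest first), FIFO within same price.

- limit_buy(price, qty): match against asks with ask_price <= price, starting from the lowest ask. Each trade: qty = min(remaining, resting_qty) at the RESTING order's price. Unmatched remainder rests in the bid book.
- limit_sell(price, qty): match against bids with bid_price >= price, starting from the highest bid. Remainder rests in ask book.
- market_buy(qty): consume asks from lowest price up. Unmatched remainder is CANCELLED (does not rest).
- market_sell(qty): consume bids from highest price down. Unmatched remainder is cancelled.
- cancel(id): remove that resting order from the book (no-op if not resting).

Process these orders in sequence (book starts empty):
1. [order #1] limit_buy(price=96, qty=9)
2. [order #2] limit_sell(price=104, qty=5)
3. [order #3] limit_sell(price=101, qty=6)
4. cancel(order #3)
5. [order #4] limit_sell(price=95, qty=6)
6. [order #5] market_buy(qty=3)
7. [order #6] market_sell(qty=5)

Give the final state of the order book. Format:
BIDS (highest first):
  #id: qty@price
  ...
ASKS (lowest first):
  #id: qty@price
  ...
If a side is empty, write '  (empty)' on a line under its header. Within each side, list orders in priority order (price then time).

After op 1 [order #1] limit_buy(price=96, qty=9): fills=none; bids=[#1:9@96] asks=[-]
After op 2 [order #2] limit_sell(price=104, qty=5): fills=none; bids=[#1:9@96] asks=[#2:5@104]
After op 3 [order #3] limit_sell(price=101, qty=6): fills=none; bids=[#1:9@96] asks=[#3:6@101 #2:5@104]
After op 4 cancel(order #3): fills=none; bids=[#1:9@96] asks=[#2:5@104]
After op 5 [order #4] limit_sell(price=95, qty=6): fills=#1x#4:6@96; bids=[#1:3@96] asks=[#2:5@104]
After op 6 [order #5] market_buy(qty=3): fills=#5x#2:3@104; bids=[#1:3@96] asks=[#2:2@104]
After op 7 [order #6] market_sell(qty=5): fills=#1x#6:3@96; bids=[-] asks=[#2:2@104]

Answer: BIDS (highest first):
  (empty)
ASKS (lowest first):
  #2: 2@104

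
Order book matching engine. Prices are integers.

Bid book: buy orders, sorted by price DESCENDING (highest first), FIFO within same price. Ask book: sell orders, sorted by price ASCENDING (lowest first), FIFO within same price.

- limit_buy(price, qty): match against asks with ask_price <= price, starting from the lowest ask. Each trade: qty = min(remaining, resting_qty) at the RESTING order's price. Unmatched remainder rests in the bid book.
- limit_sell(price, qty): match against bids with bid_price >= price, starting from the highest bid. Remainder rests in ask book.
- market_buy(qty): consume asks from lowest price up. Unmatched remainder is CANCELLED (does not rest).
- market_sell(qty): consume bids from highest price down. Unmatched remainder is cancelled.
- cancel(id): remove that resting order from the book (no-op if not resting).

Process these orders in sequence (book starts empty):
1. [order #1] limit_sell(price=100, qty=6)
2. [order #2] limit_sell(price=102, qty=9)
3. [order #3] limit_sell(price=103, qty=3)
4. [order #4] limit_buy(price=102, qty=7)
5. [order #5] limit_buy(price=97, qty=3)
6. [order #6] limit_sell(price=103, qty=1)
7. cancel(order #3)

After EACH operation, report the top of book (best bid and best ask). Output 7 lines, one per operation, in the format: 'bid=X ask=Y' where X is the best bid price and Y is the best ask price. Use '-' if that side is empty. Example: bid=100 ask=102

Answer: bid=- ask=100
bid=- ask=100
bid=- ask=100
bid=- ask=102
bid=97 ask=102
bid=97 ask=102
bid=97 ask=102

Derivation:
After op 1 [order #1] limit_sell(price=100, qty=6): fills=none; bids=[-] asks=[#1:6@100]
After op 2 [order #2] limit_sell(price=102, qty=9): fills=none; bids=[-] asks=[#1:6@100 #2:9@102]
After op 3 [order #3] limit_sell(price=103, qty=3): fills=none; bids=[-] asks=[#1:6@100 #2:9@102 #3:3@103]
After op 4 [order #4] limit_buy(price=102, qty=7): fills=#4x#1:6@100 #4x#2:1@102; bids=[-] asks=[#2:8@102 #3:3@103]
After op 5 [order #5] limit_buy(price=97, qty=3): fills=none; bids=[#5:3@97] asks=[#2:8@102 #3:3@103]
After op 6 [order #6] limit_sell(price=103, qty=1): fills=none; bids=[#5:3@97] asks=[#2:8@102 #3:3@103 #6:1@103]
After op 7 cancel(order #3): fills=none; bids=[#5:3@97] asks=[#2:8@102 #6:1@103]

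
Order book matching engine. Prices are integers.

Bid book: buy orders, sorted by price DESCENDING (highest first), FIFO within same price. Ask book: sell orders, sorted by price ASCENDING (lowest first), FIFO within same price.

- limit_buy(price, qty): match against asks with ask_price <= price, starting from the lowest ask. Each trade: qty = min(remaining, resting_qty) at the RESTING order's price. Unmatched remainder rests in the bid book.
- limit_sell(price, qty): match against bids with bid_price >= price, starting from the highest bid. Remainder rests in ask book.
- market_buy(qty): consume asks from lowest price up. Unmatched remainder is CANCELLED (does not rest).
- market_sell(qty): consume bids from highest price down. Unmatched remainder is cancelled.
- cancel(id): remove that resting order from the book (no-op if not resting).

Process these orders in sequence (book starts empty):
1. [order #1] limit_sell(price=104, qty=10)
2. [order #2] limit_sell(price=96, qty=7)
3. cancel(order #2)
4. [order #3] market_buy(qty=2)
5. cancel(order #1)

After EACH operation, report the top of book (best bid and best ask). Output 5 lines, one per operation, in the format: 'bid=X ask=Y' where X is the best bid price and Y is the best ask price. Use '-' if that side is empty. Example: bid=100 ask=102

Answer: bid=- ask=104
bid=- ask=96
bid=- ask=104
bid=- ask=104
bid=- ask=-

Derivation:
After op 1 [order #1] limit_sell(price=104, qty=10): fills=none; bids=[-] asks=[#1:10@104]
After op 2 [order #2] limit_sell(price=96, qty=7): fills=none; bids=[-] asks=[#2:7@96 #1:10@104]
After op 3 cancel(order #2): fills=none; bids=[-] asks=[#1:10@104]
After op 4 [order #3] market_buy(qty=2): fills=#3x#1:2@104; bids=[-] asks=[#1:8@104]
After op 5 cancel(order #1): fills=none; bids=[-] asks=[-]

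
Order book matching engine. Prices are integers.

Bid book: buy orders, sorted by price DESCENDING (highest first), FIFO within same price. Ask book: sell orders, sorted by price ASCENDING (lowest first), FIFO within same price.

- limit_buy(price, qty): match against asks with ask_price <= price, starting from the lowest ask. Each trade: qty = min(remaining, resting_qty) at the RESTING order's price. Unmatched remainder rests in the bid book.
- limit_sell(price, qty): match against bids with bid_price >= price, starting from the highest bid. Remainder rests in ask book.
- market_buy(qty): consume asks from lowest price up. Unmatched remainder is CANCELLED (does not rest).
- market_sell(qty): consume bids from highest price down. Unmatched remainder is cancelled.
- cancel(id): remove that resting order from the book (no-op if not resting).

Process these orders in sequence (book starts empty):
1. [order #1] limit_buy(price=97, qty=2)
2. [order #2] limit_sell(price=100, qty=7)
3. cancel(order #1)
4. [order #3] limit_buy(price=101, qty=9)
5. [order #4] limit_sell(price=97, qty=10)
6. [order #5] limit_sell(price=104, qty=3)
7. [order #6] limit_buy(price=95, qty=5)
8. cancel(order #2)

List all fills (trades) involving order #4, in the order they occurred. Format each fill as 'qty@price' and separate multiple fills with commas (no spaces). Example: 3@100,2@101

Answer: 2@101

Derivation:
After op 1 [order #1] limit_buy(price=97, qty=2): fills=none; bids=[#1:2@97] asks=[-]
After op 2 [order #2] limit_sell(price=100, qty=7): fills=none; bids=[#1:2@97] asks=[#2:7@100]
After op 3 cancel(order #1): fills=none; bids=[-] asks=[#2:7@100]
After op 4 [order #3] limit_buy(price=101, qty=9): fills=#3x#2:7@100; bids=[#3:2@101] asks=[-]
After op 5 [order #4] limit_sell(price=97, qty=10): fills=#3x#4:2@101; bids=[-] asks=[#4:8@97]
After op 6 [order #5] limit_sell(price=104, qty=3): fills=none; bids=[-] asks=[#4:8@97 #5:3@104]
After op 7 [order #6] limit_buy(price=95, qty=5): fills=none; bids=[#6:5@95] asks=[#4:8@97 #5:3@104]
After op 8 cancel(order #2): fills=none; bids=[#6:5@95] asks=[#4:8@97 #5:3@104]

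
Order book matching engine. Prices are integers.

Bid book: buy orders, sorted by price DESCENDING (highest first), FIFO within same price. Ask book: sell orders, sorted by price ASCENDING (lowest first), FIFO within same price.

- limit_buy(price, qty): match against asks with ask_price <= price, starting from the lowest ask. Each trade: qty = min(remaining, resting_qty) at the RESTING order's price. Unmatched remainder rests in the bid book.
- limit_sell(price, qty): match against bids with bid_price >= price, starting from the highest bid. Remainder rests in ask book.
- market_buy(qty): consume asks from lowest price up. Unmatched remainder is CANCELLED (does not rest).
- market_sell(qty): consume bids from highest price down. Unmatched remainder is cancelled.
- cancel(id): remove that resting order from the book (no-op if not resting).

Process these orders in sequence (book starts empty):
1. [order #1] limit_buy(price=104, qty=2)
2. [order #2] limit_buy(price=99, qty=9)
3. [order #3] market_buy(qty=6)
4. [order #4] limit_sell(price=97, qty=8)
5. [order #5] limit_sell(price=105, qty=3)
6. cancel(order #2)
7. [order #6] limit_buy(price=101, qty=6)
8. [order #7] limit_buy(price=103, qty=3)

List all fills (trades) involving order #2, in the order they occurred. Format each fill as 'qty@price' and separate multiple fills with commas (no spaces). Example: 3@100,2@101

Answer: 6@99

Derivation:
After op 1 [order #1] limit_buy(price=104, qty=2): fills=none; bids=[#1:2@104] asks=[-]
After op 2 [order #2] limit_buy(price=99, qty=9): fills=none; bids=[#1:2@104 #2:9@99] asks=[-]
After op 3 [order #3] market_buy(qty=6): fills=none; bids=[#1:2@104 #2:9@99] asks=[-]
After op 4 [order #4] limit_sell(price=97, qty=8): fills=#1x#4:2@104 #2x#4:6@99; bids=[#2:3@99] asks=[-]
After op 5 [order #5] limit_sell(price=105, qty=3): fills=none; bids=[#2:3@99] asks=[#5:3@105]
After op 6 cancel(order #2): fills=none; bids=[-] asks=[#5:3@105]
After op 7 [order #6] limit_buy(price=101, qty=6): fills=none; bids=[#6:6@101] asks=[#5:3@105]
After op 8 [order #7] limit_buy(price=103, qty=3): fills=none; bids=[#7:3@103 #6:6@101] asks=[#5:3@105]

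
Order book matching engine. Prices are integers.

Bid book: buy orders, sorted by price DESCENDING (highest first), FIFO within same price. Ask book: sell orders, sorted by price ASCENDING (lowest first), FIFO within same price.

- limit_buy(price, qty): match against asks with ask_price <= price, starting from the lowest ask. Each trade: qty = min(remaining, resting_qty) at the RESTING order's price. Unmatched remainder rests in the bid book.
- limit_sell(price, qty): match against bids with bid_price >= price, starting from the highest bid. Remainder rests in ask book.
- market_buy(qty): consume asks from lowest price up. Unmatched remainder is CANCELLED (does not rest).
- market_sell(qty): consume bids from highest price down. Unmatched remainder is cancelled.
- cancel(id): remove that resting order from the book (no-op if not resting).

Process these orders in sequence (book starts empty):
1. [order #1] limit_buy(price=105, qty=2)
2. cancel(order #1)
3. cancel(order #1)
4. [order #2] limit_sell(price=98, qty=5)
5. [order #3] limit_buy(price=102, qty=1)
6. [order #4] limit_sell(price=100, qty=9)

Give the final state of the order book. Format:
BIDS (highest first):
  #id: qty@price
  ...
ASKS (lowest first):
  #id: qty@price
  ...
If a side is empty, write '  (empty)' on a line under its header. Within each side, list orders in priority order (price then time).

Answer: BIDS (highest first):
  (empty)
ASKS (lowest first):
  #2: 4@98
  #4: 9@100

Derivation:
After op 1 [order #1] limit_buy(price=105, qty=2): fills=none; bids=[#1:2@105] asks=[-]
After op 2 cancel(order #1): fills=none; bids=[-] asks=[-]
After op 3 cancel(order #1): fills=none; bids=[-] asks=[-]
After op 4 [order #2] limit_sell(price=98, qty=5): fills=none; bids=[-] asks=[#2:5@98]
After op 5 [order #3] limit_buy(price=102, qty=1): fills=#3x#2:1@98; bids=[-] asks=[#2:4@98]
After op 6 [order #4] limit_sell(price=100, qty=9): fills=none; bids=[-] asks=[#2:4@98 #4:9@100]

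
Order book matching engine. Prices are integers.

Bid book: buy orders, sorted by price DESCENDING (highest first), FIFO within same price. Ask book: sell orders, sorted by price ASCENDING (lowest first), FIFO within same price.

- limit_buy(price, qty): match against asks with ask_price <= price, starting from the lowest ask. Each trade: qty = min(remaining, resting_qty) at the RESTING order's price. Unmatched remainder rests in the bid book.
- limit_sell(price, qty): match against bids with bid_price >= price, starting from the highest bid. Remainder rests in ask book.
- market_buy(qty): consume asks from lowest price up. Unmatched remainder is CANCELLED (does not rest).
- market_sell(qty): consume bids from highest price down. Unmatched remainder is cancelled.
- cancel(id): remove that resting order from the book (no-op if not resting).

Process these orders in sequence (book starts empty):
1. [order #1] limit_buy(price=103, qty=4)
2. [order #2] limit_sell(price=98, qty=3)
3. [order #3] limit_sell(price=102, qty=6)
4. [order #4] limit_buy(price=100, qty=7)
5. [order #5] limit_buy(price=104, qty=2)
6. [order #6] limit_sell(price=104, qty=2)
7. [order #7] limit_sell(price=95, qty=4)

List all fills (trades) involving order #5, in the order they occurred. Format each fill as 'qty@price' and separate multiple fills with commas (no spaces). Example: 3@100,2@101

Answer: 2@102

Derivation:
After op 1 [order #1] limit_buy(price=103, qty=4): fills=none; bids=[#1:4@103] asks=[-]
After op 2 [order #2] limit_sell(price=98, qty=3): fills=#1x#2:3@103; bids=[#1:1@103] asks=[-]
After op 3 [order #3] limit_sell(price=102, qty=6): fills=#1x#3:1@103; bids=[-] asks=[#3:5@102]
After op 4 [order #4] limit_buy(price=100, qty=7): fills=none; bids=[#4:7@100] asks=[#3:5@102]
After op 5 [order #5] limit_buy(price=104, qty=2): fills=#5x#3:2@102; bids=[#4:7@100] asks=[#3:3@102]
After op 6 [order #6] limit_sell(price=104, qty=2): fills=none; bids=[#4:7@100] asks=[#3:3@102 #6:2@104]
After op 7 [order #7] limit_sell(price=95, qty=4): fills=#4x#7:4@100; bids=[#4:3@100] asks=[#3:3@102 #6:2@104]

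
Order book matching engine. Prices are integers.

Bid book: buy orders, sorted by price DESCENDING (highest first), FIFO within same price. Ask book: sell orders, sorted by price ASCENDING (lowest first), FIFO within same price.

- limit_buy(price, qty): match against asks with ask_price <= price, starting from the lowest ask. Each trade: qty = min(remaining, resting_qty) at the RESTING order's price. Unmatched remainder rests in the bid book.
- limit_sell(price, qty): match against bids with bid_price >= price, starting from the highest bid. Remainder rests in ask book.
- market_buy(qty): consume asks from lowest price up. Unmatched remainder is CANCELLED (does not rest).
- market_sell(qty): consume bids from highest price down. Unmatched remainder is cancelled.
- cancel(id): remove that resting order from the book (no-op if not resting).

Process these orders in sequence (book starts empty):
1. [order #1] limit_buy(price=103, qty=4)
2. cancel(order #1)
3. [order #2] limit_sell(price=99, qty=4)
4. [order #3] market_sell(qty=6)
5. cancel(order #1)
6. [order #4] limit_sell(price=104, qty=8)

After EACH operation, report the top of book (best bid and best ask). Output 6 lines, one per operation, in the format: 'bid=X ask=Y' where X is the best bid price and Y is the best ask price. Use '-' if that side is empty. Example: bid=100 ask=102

After op 1 [order #1] limit_buy(price=103, qty=4): fills=none; bids=[#1:4@103] asks=[-]
After op 2 cancel(order #1): fills=none; bids=[-] asks=[-]
After op 3 [order #2] limit_sell(price=99, qty=4): fills=none; bids=[-] asks=[#2:4@99]
After op 4 [order #3] market_sell(qty=6): fills=none; bids=[-] asks=[#2:4@99]
After op 5 cancel(order #1): fills=none; bids=[-] asks=[#2:4@99]
After op 6 [order #4] limit_sell(price=104, qty=8): fills=none; bids=[-] asks=[#2:4@99 #4:8@104]

Answer: bid=103 ask=-
bid=- ask=-
bid=- ask=99
bid=- ask=99
bid=- ask=99
bid=- ask=99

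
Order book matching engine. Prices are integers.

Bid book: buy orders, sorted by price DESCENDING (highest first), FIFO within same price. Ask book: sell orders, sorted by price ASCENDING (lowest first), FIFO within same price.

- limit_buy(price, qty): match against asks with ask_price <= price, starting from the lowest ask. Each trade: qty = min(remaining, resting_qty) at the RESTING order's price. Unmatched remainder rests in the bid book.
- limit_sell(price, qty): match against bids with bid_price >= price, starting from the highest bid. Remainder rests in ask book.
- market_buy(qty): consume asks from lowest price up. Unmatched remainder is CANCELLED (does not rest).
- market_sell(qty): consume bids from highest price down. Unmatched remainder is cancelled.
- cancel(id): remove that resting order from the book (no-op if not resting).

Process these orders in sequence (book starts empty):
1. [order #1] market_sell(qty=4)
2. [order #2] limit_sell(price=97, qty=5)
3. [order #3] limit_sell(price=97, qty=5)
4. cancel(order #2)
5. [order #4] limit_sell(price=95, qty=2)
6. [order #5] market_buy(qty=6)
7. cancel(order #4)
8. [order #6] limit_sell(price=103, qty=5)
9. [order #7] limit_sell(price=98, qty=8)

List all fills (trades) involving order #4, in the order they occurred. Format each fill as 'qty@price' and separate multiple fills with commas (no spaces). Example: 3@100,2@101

After op 1 [order #1] market_sell(qty=4): fills=none; bids=[-] asks=[-]
After op 2 [order #2] limit_sell(price=97, qty=5): fills=none; bids=[-] asks=[#2:5@97]
After op 3 [order #3] limit_sell(price=97, qty=5): fills=none; bids=[-] asks=[#2:5@97 #3:5@97]
After op 4 cancel(order #2): fills=none; bids=[-] asks=[#3:5@97]
After op 5 [order #4] limit_sell(price=95, qty=2): fills=none; bids=[-] asks=[#4:2@95 #3:5@97]
After op 6 [order #5] market_buy(qty=6): fills=#5x#4:2@95 #5x#3:4@97; bids=[-] asks=[#3:1@97]
After op 7 cancel(order #4): fills=none; bids=[-] asks=[#3:1@97]
After op 8 [order #6] limit_sell(price=103, qty=5): fills=none; bids=[-] asks=[#3:1@97 #6:5@103]
After op 9 [order #7] limit_sell(price=98, qty=8): fills=none; bids=[-] asks=[#3:1@97 #7:8@98 #6:5@103]

Answer: 2@95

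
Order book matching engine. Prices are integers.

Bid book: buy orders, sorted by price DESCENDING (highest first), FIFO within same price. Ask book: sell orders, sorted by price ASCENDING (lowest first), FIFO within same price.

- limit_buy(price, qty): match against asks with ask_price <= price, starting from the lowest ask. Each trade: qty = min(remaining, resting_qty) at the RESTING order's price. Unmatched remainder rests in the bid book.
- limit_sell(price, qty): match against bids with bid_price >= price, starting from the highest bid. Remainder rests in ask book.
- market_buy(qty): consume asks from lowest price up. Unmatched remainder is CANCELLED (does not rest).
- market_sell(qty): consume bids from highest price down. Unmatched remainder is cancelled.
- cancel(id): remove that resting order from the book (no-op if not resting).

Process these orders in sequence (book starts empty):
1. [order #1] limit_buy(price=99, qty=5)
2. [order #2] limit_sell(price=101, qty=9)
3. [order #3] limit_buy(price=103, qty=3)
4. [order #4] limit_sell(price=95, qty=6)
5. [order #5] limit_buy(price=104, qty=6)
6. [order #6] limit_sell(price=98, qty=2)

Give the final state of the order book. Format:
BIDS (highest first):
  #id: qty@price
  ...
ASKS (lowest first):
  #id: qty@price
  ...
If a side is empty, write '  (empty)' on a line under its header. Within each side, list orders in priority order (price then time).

Answer: BIDS (highest first):
  (empty)
ASKS (lowest first):
  #6: 2@98
  #2: 1@101

Derivation:
After op 1 [order #1] limit_buy(price=99, qty=5): fills=none; bids=[#1:5@99] asks=[-]
After op 2 [order #2] limit_sell(price=101, qty=9): fills=none; bids=[#1:5@99] asks=[#2:9@101]
After op 3 [order #3] limit_buy(price=103, qty=3): fills=#3x#2:3@101; bids=[#1:5@99] asks=[#2:6@101]
After op 4 [order #4] limit_sell(price=95, qty=6): fills=#1x#4:5@99; bids=[-] asks=[#4:1@95 #2:6@101]
After op 5 [order #5] limit_buy(price=104, qty=6): fills=#5x#4:1@95 #5x#2:5@101; bids=[-] asks=[#2:1@101]
After op 6 [order #6] limit_sell(price=98, qty=2): fills=none; bids=[-] asks=[#6:2@98 #2:1@101]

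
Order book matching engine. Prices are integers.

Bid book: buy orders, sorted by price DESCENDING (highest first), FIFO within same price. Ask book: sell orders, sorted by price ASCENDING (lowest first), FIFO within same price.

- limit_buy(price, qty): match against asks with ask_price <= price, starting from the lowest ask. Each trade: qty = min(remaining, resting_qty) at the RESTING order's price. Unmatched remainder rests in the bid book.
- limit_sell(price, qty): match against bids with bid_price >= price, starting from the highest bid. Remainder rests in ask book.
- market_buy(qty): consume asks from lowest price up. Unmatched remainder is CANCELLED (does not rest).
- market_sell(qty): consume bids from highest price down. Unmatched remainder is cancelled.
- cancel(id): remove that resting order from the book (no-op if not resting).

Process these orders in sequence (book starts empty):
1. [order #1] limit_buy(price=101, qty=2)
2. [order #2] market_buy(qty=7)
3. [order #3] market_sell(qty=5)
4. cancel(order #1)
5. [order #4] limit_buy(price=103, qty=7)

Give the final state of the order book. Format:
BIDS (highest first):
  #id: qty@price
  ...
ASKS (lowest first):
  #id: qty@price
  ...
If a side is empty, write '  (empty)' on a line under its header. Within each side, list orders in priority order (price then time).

After op 1 [order #1] limit_buy(price=101, qty=2): fills=none; bids=[#1:2@101] asks=[-]
After op 2 [order #2] market_buy(qty=7): fills=none; bids=[#1:2@101] asks=[-]
After op 3 [order #3] market_sell(qty=5): fills=#1x#3:2@101; bids=[-] asks=[-]
After op 4 cancel(order #1): fills=none; bids=[-] asks=[-]
After op 5 [order #4] limit_buy(price=103, qty=7): fills=none; bids=[#4:7@103] asks=[-]

Answer: BIDS (highest first):
  #4: 7@103
ASKS (lowest first):
  (empty)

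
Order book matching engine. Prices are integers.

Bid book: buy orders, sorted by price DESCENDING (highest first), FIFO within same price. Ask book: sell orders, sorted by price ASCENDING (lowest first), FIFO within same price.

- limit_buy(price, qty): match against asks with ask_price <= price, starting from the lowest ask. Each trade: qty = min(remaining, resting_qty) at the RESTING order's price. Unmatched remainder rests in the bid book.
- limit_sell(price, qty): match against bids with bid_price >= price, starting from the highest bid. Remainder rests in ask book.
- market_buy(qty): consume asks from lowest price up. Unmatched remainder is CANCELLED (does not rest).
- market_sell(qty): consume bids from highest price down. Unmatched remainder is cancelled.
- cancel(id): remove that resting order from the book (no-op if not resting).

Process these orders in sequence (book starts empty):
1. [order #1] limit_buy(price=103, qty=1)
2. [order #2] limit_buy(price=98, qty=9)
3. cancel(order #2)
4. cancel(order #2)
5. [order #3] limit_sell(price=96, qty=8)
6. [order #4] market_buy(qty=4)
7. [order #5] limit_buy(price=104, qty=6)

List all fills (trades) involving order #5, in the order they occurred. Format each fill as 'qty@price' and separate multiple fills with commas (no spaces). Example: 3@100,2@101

After op 1 [order #1] limit_buy(price=103, qty=1): fills=none; bids=[#1:1@103] asks=[-]
After op 2 [order #2] limit_buy(price=98, qty=9): fills=none; bids=[#1:1@103 #2:9@98] asks=[-]
After op 3 cancel(order #2): fills=none; bids=[#1:1@103] asks=[-]
After op 4 cancel(order #2): fills=none; bids=[#1:1@103] asks=[-]
After op 5 [order #3] limit_sell(price=96, qty=8): fills=#1x#3:1@103; bids=[-] asks=[#3:7@96]
After op 6 [order #4] market_buy(qty=4): fills=#4x#3:4@96; bids=[-] asks=[#3:3@96]
After op 7 [order #5] limit_buy(price=104, qty=6): fills=#5x#3:3@96; bids=[#5:3@104] asks=[-]

Answer: 3@96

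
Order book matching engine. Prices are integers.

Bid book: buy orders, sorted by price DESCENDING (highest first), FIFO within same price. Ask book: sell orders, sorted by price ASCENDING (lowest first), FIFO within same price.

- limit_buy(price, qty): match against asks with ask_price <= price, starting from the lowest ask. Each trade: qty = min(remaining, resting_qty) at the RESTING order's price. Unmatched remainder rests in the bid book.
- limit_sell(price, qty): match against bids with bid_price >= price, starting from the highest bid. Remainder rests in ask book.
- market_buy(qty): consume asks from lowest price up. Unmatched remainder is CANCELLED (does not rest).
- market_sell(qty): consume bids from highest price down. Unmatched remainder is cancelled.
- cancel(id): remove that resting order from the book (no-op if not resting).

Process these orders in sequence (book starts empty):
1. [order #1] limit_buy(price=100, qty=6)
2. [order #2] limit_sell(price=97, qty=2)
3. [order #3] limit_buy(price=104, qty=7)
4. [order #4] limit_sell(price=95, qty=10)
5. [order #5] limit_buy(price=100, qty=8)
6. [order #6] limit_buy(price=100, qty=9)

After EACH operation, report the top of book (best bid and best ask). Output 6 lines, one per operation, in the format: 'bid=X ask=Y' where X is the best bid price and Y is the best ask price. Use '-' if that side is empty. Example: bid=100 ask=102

Answer: bid=100 ask=-
bid=100 ask=-
bid=104 ask=-
bid=100 ask=-
bid=100 ask=-
bid=100 ask=-

Derivation:
After op 1 [order #1] limit_buy(price=100, qty=6): fills=none; bids=[#1:6@100] asks=[-]
After op 2 [order #2] limit_sell(price=97, qty=2): fills=#1x#2:2@100; bids=[#1:4@100] asks=[-]
After op 3 [order #3] limit_buy(price=104, qty=7): fills=none; bids=[#3:7@104 #1:4@100] asks=[-]
After op 4 [order #4] limit_sell(price=95, qty=10): fills=#3x#4:7@104 #1x#4:3@100; bids=[#1:1@100] asks=[-]
After op 5 [order #5] limit_buy(price=100, qty=8): fills=none; bids=[#1:1@100 #5:8@100] asks=[-]
After op 6 [order #6] limit_buy(price=100, qty=9): fills=none; bids=[#1:1@100 #5:8@100 #6:9@100] asks=[-]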